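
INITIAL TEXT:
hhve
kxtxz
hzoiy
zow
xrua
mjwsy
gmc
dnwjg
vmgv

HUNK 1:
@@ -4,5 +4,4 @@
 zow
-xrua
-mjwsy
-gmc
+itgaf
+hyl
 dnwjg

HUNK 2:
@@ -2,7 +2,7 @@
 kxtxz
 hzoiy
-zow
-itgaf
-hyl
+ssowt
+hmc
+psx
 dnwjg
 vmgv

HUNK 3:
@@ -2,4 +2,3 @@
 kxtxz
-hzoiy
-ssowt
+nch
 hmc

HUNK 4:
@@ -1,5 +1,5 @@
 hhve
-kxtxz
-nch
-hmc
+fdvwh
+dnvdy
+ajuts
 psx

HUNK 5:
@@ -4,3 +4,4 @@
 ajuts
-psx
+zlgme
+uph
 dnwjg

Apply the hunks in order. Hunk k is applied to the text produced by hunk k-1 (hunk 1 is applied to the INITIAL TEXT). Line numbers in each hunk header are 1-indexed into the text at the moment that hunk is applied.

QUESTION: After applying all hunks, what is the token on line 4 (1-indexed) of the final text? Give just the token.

Hunk 1: at line 4 remove [xrua,mjwsy,gmc] add [itgaf,hyl] -> 8 lines: hhve kxtxz hzoiy zow itgaf hyl dnwjg vmgv
Hunk 2: at line 2 remove [zow,itgaf,hyl] add [ssowt,hmc,psx] -> 8 lines: hhve kxtxz hzoiy ssowt hmc psx dnwjg vmgv
Hunk 3: at line 2 remove [hzoiy,ssowt] add [nch] -> 7 lines: hhve kxtxz nch hmc psx dnwjg vmgv
Hunk 4: at line 1 remove [kxtxz,nch,hmc] add [fdvwh,dnvdy,ajuts] -> 7 lines: hhve fdvwh dnvdy ajuts psx dnwjg vmgv
Hunk 5: at line 4 remove [psx] add [zlgme,uph] -> 8 lines: hhve fdvwh dnvdy ajuts zlgme uph dnwjg vmgv
Final line 4: ajuts

Answer: ajuts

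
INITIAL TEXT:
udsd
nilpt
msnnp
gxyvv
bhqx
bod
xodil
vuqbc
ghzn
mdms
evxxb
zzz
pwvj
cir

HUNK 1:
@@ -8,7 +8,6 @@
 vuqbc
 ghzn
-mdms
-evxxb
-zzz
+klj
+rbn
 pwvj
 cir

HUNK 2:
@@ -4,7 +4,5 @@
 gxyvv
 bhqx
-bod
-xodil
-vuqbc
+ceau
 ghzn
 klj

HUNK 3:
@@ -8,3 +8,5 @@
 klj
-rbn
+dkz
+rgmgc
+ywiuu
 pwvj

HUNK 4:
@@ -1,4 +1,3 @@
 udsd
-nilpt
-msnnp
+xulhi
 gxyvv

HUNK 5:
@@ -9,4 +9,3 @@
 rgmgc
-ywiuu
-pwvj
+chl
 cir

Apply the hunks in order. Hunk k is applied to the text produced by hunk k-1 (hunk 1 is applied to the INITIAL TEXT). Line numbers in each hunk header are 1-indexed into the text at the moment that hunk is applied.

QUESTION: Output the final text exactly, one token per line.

Hunk 1: at line 8 remove [mdms,evxxb,zzz] add [klj,rbn] -> 13 lines: udsd nilpt msnnp gxyvv bhqx bod xodil vuqbc ghzn klj rbn pwvj cir
Hunk 2: at line 4 remove [bod,xodil,vuqbc] add [ceau] -> 11 lines: udsd nilpt msnnp gxyvv bhqx ceau ghzn klj rbn pwvj cir
Hunk 3: at line 8 remove [rbn] add [dkz,rgmgc,ywiuu] -> 13 lines: udsd nilpt msnnp gxyvv bhqx ceau ghzn klj dkz rgmgc ywiuu pwvj cir
Hunk 4: at line 1 remove [nilpt,msnnp] add [xulhi] -> 12 lines: udsd xulhi gxyvv bhqx ceau ghzn klj dkz rgmgc ywiuu pwvj cir
Hunk 5: at line 9 remove [ywiuu,pwvj] add [chl] -> 11 lines: udsd xulhi gxyvv bhqx ceau ghzn klj dkz rgmgc chl cir

Answer: udsd
xulhi
gxyvv
bhqx
ceau
ghzn
klj
dkz
rgmgc
chl
cir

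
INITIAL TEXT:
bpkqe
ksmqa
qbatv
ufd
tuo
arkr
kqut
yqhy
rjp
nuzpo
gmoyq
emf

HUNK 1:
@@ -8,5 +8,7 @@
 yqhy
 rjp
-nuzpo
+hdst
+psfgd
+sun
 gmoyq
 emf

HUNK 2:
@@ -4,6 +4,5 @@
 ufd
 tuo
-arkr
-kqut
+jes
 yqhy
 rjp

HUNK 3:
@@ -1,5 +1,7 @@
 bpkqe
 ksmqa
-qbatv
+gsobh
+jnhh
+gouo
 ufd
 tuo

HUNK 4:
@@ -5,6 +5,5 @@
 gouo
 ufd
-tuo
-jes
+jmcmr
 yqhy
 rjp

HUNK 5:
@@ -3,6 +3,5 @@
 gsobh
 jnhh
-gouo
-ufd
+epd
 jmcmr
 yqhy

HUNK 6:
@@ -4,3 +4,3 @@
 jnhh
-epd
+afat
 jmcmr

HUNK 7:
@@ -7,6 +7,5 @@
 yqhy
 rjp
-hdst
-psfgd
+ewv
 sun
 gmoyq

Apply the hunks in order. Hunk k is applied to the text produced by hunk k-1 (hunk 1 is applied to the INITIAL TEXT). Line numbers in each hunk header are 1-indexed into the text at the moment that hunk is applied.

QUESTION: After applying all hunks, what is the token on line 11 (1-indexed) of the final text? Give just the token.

Answer: gmoyq

Derivation:
Hunk 1: at line 8 remove [nuzpo] add [hdst,psfgd,sun] -> 14 lines: bpkqe ksmqa qbatv ufd tuo arkr kqut yqhy rjp hdst psfgd sun gmoyq emf
Hunk 2: at line 4 remove [arkr,kqut] add [jes] -> 13 lines: bpkqe ksmqa qbatv ufd tuo jes yqhy rjp hdst psfgd sun gmoyq emf
Hunk 3: at line 1 remove [qbatv] add [gsobh,jnhh,gouo] -> 15 lines: bpkqe ksmqa gsobh jnhh gouo ufd tuo jes yqhy rjp hdst psfgd sun gmoyq emf
Hunk 4: at line 5 remove [tuo,jes] add [jmcmr] -> 14 lines: bpkqe ksmqa gsobh jnhh gouo ufd jmcmr yqhy rjp hdst psfgd sun gmoyq emf
Hunk 5: at line 3 remove [gouo,ufd] add [epd] -> 13 lines: bpkqe ksmqa gsobh jnhh epd jmcmr yqhy rjp hdst psfgd sun gmoyq emf
Hunk 6: at line 4 remove [epd] add [afat] -> 13 lines: bpkqe ksmqa gsobh jnhh afat jmcmr yqhy rjp hdst psfgd sun gmoyq emf
Hunk 7: at line 7 remove [hdst,psfgd] add [ewv] -> 12 lines: bpkqe ksmqa gsobh jnhh afat jmcmr yqhy rjp ewv sun gmoyq emf
Final line 11: gmoyq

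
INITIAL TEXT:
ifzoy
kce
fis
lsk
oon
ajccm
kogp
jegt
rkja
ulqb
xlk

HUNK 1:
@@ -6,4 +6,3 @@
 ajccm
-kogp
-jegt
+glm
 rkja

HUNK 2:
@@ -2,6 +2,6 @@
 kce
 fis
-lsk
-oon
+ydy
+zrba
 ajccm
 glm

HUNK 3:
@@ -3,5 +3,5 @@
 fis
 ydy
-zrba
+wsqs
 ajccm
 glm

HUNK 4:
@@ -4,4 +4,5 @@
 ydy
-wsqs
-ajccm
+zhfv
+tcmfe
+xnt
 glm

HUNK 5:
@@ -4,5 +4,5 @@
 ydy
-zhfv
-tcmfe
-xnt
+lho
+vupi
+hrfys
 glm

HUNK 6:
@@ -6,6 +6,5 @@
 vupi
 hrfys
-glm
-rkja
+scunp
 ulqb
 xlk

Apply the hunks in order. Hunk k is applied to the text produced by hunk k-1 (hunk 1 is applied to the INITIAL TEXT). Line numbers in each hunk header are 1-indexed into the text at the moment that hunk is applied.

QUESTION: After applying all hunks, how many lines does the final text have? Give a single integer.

Hunk 1: at line 6 remove [kogp,jegt] add [glm] -> 10 lines: ifzoy kce fis lsk oon ajccm glm rkja ulqb xlk
Hunk 2: at line 2 remove [lsk,oon] add [ydy,zrba] -> 10 lines: ifzoy kce fis ydy zrba ajccm glm rkja ulqb xlk
Hunk 3: at line 3 remove [zrba] add [wsqs] -> 10 lines: ifzoy kce fis ydy wsqs ajccm glm rkja ulqb xlk
Hunk 4: at line 4 remove [wsqs,ajccm] add [zhfv,tcmfe,xnt] -> 11 lines: ifzoy kce fis ydy zhfv tcmfe xnt glm rkja ulqb xlk
Hunk 5: at line 4 remove [zhfv,tcmfe,xnt] add [lho,vupi,hrfys] -> 11 lines: ifzoy kce fis ydy lho vupi hrfys glm rkja ulqb xlk
Hunk 6: at line 6 remove [glm,rkja] add [scunp] -> 10 lines: ifzoy kce fis ydy lho vupi hrfys scunp ulqb xlk
Final line count: 10

Answer: 10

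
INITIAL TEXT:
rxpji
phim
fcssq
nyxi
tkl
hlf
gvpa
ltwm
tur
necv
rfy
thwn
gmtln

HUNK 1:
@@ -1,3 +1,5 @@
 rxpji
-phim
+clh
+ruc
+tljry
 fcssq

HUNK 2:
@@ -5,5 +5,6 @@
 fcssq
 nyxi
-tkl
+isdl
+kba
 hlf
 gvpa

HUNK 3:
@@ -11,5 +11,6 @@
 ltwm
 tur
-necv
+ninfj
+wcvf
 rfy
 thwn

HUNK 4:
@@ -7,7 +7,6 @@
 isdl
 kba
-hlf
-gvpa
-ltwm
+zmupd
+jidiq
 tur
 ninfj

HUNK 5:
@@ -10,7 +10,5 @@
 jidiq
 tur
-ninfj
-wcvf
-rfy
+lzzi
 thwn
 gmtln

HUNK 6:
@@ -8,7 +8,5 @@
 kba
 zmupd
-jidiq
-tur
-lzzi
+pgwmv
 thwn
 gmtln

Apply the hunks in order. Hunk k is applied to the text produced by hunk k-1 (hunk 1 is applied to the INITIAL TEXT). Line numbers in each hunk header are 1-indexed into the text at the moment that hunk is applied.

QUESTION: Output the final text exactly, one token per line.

Answer: rxpji
clh
ruc
tljry
fcssq
nyxi
isdl
kba
zmupd
pgwmv
thwn
gmtln

Derivation:
Hunk 1: at line 1 remove [phim] add [clh,ruc,tljry] -> 15 lines: rxpji clh ruc tljry fcssq nyxi tkl hlf gvpa ltwm tur necv rfy thwn gmtln
Hunk 2: at line 5 remove [tkl] add [isdl,kba] -> 16 lines: rxpji clh ruc tljry fcssq nyxi isdl kba hlf gvpa ltwm tur necv rfy thwn gmtln
Hunk 3: at line 11 remove [necv] add [ninfj,wcvf] -> 17 lines: rxpji clh ruc tljry fcssq nyxi isdl kba hlf gvpa ltwm tur ninfj wcvf rfy thwn gmtln
Hunk 4: at line 7 remove [hlf,gvpa,ltwm] add [zmupd,jidiq] -> 16 lines: rxpji clh ruc tljry fcssq nyxi isdl kba zmupd jidiq tur ninfj wcvf rfy thwn gmtln
Hunk 5: at line 10 remove [ninfj,wcvf,rfy] add [lzzi] -> 14 lines: rxpji clh ruc tljry fcssq nyxi isdl kba zmupd jidiq tur lzzi thwn gmtln
Hunk 6: at line 8 remove [jidiq,tur,lzzi] add [pgwmv] -> 12 lines: rxpji clh ruc tljry fcssq nyxi isdl kba zmupd pgwmv thwn gmtln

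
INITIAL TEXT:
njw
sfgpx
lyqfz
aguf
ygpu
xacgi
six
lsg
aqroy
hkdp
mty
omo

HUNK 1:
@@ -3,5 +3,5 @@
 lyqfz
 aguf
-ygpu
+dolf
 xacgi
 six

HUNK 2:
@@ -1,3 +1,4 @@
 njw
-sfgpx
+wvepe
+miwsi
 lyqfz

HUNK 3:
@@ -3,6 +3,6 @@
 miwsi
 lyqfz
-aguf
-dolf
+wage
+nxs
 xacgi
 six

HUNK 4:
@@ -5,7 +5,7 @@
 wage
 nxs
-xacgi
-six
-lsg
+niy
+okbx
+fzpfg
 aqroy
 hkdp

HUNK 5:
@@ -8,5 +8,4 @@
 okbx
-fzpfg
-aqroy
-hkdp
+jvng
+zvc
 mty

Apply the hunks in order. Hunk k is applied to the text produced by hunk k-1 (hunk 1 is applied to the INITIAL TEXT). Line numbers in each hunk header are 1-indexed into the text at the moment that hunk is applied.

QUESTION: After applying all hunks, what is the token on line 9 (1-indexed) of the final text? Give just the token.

Answer: jvng

Derivation:
Hunk 1: at line 3 remove [ygpu] add [dolf] -> 12 lines: njw sfgpx lyqfz aguf dolf xacgi six lsg aqroy hkdp mty omo
Hunk 2: at line 1 remove [sfgpx] add [wvepe,miwsi] -> 13 lines: njw wvepe miwsi lyqfz aguf dolf xacgi six lsg aqroy hkdp mty omo
Hunk 3: at line 3 remove [aguf,dolf] add [wage,nxs] -> 13 lines: njw wvepe miwsi lyqfz wage nxs xacgi six lsg aqroy hkdp mty omo
Hunk 4: at line 5 remove [xacgi,six,lsg] add [niy,okbx,fzpfg] -> 13 lines: njw wvepe miwsi lyqfz wage nxs niy okbx fzpfg aqroy hkdp mty omo
Hunk 5: at line 8 remove [fzpfg,aqroy,hkdp] add [jvng,zvc] -> 12 lines: njw wvepe miwsi lyqfz wage nxs niy okbx jvng zvc mty omo
Final line 9: jvng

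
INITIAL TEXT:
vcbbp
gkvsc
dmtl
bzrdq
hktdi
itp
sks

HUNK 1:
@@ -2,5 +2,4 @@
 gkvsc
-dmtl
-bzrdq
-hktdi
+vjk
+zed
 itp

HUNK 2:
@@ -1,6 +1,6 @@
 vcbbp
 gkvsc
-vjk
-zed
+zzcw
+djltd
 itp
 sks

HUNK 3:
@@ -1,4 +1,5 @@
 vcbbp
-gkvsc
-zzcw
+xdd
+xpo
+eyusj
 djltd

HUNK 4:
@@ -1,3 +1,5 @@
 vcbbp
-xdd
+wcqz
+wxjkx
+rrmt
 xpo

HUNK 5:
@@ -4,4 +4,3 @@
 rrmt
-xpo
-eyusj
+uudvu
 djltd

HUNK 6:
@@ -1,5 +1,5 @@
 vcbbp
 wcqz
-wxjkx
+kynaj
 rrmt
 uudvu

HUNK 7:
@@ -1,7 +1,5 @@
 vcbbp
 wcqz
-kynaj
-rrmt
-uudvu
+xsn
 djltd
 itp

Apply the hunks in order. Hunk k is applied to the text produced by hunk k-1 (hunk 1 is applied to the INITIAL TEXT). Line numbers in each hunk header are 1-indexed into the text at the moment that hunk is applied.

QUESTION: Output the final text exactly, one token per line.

Hunk 1: at line 2 remove [dmtl,bzrdq,hktdi] add [vjk,zed] -> 6 lines: vcbbp gkvsc vjk zed itp sks
Hunk 2: at line 1 remove [vjk,zed] add [zzcw,djltd] -> 6 lines: vcbbp gkvsc zzcw djltd itp sks
Hunk 3: at line 1 remove [gkvsc,zzcw] add [xdd,xpo,eyusj] -> 7 lines: vcbbp xdd xpo eyusj djltd itp sks
Hunk 4: at line 1 remove [xdd] add [wcqz,wxjkx,rrmt] -> 9 lines: vcbbp wcqz wxjkx rrmt xpo eyusj djltd itp sks
Hunk 5: at line 4 remove [xpo,eyusj] add [uudvu] -> 8 lines: vcbbp wcqz wxjkx rrmt uudvu djltd itp sks
Hunk 6: at line 1 remove [wxjkx] add [kynaj] -> 8 lines: vcbbp wcqz kynaj rrmt uudvu djltd itp sks
Hunk 7: at line 1 remove [kynaj,rrmt,uudvu] add [xsn] -> 6 lines: vcbbp wcqz xsn djltd itp sks

Answer: vcbbp
wcqz
xsn
djltd
itp
sks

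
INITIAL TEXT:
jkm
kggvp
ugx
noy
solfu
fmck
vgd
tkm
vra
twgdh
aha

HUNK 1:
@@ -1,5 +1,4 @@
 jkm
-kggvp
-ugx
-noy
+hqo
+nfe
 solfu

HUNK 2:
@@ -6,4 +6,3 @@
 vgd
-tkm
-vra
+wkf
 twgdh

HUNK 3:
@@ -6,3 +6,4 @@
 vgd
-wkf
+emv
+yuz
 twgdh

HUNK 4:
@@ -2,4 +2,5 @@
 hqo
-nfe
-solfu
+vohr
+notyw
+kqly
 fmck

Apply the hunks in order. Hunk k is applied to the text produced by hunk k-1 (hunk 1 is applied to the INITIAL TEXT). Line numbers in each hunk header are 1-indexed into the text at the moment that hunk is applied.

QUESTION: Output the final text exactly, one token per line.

Hunk 1: at line 1 remove [kggvp,ugx,noy] add [hqo,nfe] -> 10 lines: jkm hqo nfe solfu fmck vgd tkm vra twgdh aha
Hunk 2: at line 6 remove [tkm,vra] add [wkf] -> 9 lines: jkm hqo nfe solfu fmck vgd wkf twgdh aha
Hunk 3: at line 6 remove [wkf] add [emv,yuz] -> 10 lines: jkm hqo nfe solfu fmck vgd emv yuz twgdh aha
Hunk 4: at line 2 remove [nfe,solfu] add [vohr,notyw,kqly] -> 11 lines: jkm hqo vohr notyw kqly fmck vgd emv yuz twgdh aha

Answer: jkm
hqo
vohr
notyw
kqly
fmck
vgd
emv
yuz
twgdh
aha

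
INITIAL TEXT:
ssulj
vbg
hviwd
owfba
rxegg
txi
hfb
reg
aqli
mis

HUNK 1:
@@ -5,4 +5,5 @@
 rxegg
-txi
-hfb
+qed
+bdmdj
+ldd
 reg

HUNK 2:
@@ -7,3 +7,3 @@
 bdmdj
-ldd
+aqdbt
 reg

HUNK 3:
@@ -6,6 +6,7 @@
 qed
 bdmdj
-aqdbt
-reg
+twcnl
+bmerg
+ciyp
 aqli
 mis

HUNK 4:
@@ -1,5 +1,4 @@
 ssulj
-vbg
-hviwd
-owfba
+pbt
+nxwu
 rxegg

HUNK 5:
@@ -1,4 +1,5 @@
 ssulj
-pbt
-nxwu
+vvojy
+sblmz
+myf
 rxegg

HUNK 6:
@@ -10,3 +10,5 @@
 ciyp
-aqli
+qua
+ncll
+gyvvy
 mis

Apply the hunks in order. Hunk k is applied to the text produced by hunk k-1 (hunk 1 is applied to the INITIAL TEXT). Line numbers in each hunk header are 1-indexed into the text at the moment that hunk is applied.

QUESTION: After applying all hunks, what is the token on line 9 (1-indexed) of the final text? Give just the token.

Answer: bmerg

Derivation:
Hunk 1: at line 5 remove [txi,hfb] add [qed,bdmdj,ldd] -> 11 lines: ssulj vbg hviwd owfba rxegg qed bdmdj ldd reg aqli mis
Hunk 2: at line 7 remove [ldd] add [aqdbt] -> 11 lines: ssulj vbg hviwd owfba rxegg qed bdmdj aqdbt reg aqli mis
Hunk 3: at line 6 remove [aqdbt,reg] add [twcnl,bmerg,ciyp] -> 12 lines: ssulj vbg hviwd owfba rxegg qed bdmdj twcnl bmerg ciyp aqli mis
Hunk 4: at line 1 remove [vbg,hviwd,owfba] add [pbt,nxwu] -> 11 lines: ssulj pbt nxwu rxegg qed bdmdj twcnl bmerg ciyp aqli mis
Hunk 5: at line 1 remove [pbt,nxwu] add [vvojy,sblmz,myf] -> 12 lines: ssulj vvojy sblmz myf rxegg qed bdmdj twcnl bmerg ciyp aqli mis
Hunk 6: at line 10 remove [aqli] add [qua,ncll,gyvvy] -> 14 lines: ssulj vvojy sblmz myf rxegg qed bdmdj twcnl bmerg ciyp qua ncll gyvvy mis
Final line 9: bmerg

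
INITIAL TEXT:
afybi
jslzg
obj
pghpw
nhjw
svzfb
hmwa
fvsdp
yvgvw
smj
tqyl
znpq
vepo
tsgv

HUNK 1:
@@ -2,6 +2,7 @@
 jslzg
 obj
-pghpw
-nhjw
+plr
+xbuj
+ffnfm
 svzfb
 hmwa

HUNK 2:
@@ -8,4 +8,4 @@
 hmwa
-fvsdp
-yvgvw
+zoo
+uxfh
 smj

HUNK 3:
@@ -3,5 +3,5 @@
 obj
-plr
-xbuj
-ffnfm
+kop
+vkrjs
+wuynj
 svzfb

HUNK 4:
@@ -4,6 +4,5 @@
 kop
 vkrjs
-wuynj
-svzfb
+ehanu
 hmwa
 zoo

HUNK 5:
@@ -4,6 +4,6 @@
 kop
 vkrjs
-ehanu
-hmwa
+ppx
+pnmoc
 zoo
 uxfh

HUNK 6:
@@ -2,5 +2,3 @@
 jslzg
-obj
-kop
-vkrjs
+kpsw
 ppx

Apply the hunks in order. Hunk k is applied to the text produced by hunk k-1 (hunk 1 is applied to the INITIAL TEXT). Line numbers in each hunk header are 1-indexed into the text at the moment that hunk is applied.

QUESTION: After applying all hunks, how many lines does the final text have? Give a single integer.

Answer: 12

Derivation:
Hunk 1: at line 2 remove [pghpw,nhjw] add [plr,xbuj,ffnfm] -> 15 lines: afybi jslzg obj plr xbuj ffnfm svzfb hmwa fvsdp yvgvw smj tqyl znpq vepo tsgv
Hunk 2: at line 8 remove [fvsdp,yvgvw] add [zoo,uxfh] -> 15 lines: afybi jslzg obj plr xbuj ffnfm svzfb hmwa zoo uxfh smj tqyl znpq vepo tsgv
Hunk 3: at line 3 remove [plr,xbuj,ffnfm] add [kop,vkrjs,wuynj] -> 15 lines: afybi jslzg obj kop vkrjs wuynj svzfb hmwa zoo uxfh smj tqyl znpq vepo tsgv
Hunk 4: at line 4 remove [wuynj,svzfb] add [ehanu] -> 14 lines: afybi jslzg obj kop vkrjs ehanu hmwa zoo uxfh smj tqyl znpq vepo tsgv
Hunk 5: at line 4 remove [ehanu,hmwa] add [ppx,pnmoc] -> 14 lines: afybi jslzg obj kop vkrjs ppx pnmoc zoo uxfh smj tqyl znpq vepo tsgv
Hunk 6: at line 2 remove [obj,kop,vkrjs] add [kpsw] -> 12 lines: afybi jslzg kpsw ppx pnmoc zoo uxfh smj tqyl znpq vepo tsgv
Final line count: 12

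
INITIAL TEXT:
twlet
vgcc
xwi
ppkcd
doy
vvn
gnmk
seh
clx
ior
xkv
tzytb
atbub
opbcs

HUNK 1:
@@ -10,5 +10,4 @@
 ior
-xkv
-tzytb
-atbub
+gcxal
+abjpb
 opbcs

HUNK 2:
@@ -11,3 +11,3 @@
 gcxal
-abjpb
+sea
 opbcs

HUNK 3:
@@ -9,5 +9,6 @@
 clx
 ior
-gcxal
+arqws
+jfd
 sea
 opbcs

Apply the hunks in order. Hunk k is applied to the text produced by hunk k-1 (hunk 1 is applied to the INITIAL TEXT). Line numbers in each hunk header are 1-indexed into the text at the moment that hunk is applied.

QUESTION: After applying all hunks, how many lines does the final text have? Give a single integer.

Answer: 14

Derivation:
Hunk 1: at line 10 remove [xkv,tzytb,atbub] add [gcxal,abjpb] -> 13 lines: twlet vgcc xwi ppkcd doy vvn gnmk seh clx ior gcxal abjpb opbcs
Hunk 2: at line 11 remove [abjpb] add [sea] -> 13 lines: twlet vgcc xwi ppkcd doy vvn gnmk seh clx ior gcxal sea opbcs
Hunk 3: at line 9 remove [gcxal] add [arqws,jfd] -> 14 lines: twlet vgcc xwi ppkcd doy vvn gnmk seh clx ior arqws jfd sea opbcs
Final line count: 14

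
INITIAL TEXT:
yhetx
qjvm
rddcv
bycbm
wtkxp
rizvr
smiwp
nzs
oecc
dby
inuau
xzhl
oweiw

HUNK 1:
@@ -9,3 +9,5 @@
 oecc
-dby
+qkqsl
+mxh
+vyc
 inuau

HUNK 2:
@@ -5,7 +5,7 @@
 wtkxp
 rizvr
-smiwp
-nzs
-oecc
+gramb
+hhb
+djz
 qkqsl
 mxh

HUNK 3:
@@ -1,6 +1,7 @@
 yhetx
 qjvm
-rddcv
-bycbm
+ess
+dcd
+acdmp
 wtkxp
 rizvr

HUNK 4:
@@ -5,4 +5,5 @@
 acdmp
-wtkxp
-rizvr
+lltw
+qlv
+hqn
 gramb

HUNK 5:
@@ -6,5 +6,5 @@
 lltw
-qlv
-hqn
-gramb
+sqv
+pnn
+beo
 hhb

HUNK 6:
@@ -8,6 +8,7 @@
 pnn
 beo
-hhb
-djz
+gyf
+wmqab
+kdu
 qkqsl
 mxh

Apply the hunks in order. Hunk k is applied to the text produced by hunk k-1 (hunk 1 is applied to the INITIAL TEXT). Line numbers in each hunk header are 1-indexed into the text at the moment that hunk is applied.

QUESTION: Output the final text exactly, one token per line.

Answer: yhetx
qjvm
ess
dcd
acdmp
lltw
sqv
pnn
beo
gyf
wmqab
kdu
qkqsl
mxh
vyc
inuau
xzhl
oweiw

Derivation:
Hunk 1: at line 9 remove [dby] add [qkqsl,mxh,vyc] -> 15 lines: yhetx qjvm rddcv bycbm wtkxp rizvr smiwp nzs oecc qkqsl mxh vyc inuau xzhl oweiw
Hunk 2: at line 5 remove [smiwp,nzs,oecc] add [gramb,hhb,djz] -> 15 lines: yhetx qjvm rddcv bycbm wtkxp rizvr gramb hhb djz qkqsl mxh vyc inuau xzhl oweiw
Hunk 3: at line 1 remove [rddcv,bycbm] add [ess,dcd,acdmp] -> 16 lines: yhetx qjvm ess dcd acdmp wtkxp rizvr gramb hhb djz qkqsl mxh vyc inuau xzhl oweiw
Hunk 4: at line 5 remove [wtkxp,rizvr] add [lltw,qlv,hqn] -> 17 lines: yhetx qjvm ess dcd acdmp lltw qlv hqn gramb hhb djz qkqsl mxh vyc inuau xzhl oweiw
Hunk 5: at line 6 remove [qlv,hqn,gramb] add [sqv,pnn,beo] -> 17 lines: yhetx qjvm ess dcd acdmp lltw sqv pnn beo hhb djz qkqsl mxh vyc inuau xzhl oweiw
Hunk 6: at line 8 remove [hhb,djz] add [gyf,wmqab,kdu] -> 18 lines: yhetx qjvm ess dcd acdmp lltw sqv pnn beo gyf wmqab kdu qkqsl mxh vyc inuau xzhl oweiw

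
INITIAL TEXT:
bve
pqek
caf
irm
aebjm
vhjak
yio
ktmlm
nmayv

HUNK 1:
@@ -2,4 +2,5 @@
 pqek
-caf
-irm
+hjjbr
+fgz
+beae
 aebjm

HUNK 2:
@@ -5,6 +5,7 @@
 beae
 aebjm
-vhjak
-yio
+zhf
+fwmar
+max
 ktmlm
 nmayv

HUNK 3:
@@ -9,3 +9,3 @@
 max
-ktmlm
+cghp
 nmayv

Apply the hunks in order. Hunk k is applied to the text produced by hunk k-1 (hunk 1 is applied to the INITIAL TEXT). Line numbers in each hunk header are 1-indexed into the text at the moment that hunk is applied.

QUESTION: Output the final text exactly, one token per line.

Hunk 1: at line 2 remove [caf,irm] add [hjjbr,fgz,beae] -> 10 lines: bve pqek hjjbr fgz beae aebjm vhjak yio ktmlm nmayv
Hunk 2: at line 5 remove [vhjak,yio] add [zhf,fwmar,max] -> 11 lines: bve pqek hjjbr fgz beae aebjm zhf fwmar max ktmlm nmayv
Hunk 3: at line 9 remove [ktmlm] add [cghp] -> 11 lines: bve pqek hjjbr fgz beae aebjm zhf fwmar max cghp nmayv

Answer: bve
pqek
hjjbr
fgz
beae
aebjm
zhf
fwmar
max
cghp
nmayv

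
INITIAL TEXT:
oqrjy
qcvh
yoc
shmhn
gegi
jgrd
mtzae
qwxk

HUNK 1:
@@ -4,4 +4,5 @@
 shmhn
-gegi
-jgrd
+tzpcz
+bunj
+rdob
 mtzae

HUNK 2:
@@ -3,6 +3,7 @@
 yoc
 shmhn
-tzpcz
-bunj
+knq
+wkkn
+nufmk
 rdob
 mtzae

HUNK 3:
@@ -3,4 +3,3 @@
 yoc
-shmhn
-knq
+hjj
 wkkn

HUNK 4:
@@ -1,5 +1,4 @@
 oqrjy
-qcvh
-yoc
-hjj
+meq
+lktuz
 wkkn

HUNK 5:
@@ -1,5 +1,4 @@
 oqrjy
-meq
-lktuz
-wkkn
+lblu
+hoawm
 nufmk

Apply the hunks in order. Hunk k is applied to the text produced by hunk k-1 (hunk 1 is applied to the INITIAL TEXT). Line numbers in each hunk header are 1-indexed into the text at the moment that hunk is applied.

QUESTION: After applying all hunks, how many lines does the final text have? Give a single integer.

Answer: 7

Derivation:
Hunk 1: at line 4 remove [gegi,jgrd] add [tzpcz,bunj,rdob] -> 9 lines: oqrjy qcvh yoc shmhn tzpcz bunj rdob mtzae qwxk
Hunk 2: at line 3 remove [tzpcz,bunj] add [knq,wkkn,nufmk] -> 10 lines: oqrjy qcvh yoc shmhn knq wkkn nufmk rdob mtzae qwxk
Hunk 3: at line 3 remove [shmhn,knq] add [hjj] -> 9 lines: oqrjy qcvh yoc hjj wkkn nufmk rdob mtzae qwxk
Hunk 4: at line 1 remove [qcvh,yoc,hjj] add [meq,lktuz] -> 8 lines: oqrjy meq lktuz wkkn nufmk rdob mtzae qwxk
Hunk 5: at line 1 remove [meq,lktuz,wkkn] add [lblu,hoawm] -> 7 lines: oqrjy lblu hoawm nufmk rdob mtzae qwxk
Final line count: 7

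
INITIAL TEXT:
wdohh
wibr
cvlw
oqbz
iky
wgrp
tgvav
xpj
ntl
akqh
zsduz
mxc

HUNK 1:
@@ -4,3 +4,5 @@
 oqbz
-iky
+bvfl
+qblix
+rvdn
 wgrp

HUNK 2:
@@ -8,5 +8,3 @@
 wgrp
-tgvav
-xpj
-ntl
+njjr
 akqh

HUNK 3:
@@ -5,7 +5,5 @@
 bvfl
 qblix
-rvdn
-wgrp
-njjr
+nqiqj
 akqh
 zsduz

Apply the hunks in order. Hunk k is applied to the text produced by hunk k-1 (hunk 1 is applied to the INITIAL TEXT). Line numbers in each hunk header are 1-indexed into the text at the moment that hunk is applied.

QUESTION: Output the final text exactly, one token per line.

Answer: wdohh
wibr
cvlw
oqbz
bvfl
qblix
nqiqj
akqh
zsduz
mxc

Derivation:
Hunk 1: at line 4 remove [iky] add [bvfl,qblix,rvdn] -> 14 lines: wdohh wibr cvlw oqbz bvfl qblix rvdn wgrp tgvav xpj ntl akqh zsduz mxc
Hunk 2: at line 8 remove [tgvav,xpj,ntl] add [njjr] -> 12 lines: wdohh wibr cvlw oqbz bvfl qblix rvdn wgrp njjr akqh zsduz mxc
Hunk 3: at line 5 remove [rvdn,wgrp,njjr] add [nqiqj] -> 10 lines: wdohh wibr cvlw oqbz bvfl qblix nqiqj akqh zsduz mxc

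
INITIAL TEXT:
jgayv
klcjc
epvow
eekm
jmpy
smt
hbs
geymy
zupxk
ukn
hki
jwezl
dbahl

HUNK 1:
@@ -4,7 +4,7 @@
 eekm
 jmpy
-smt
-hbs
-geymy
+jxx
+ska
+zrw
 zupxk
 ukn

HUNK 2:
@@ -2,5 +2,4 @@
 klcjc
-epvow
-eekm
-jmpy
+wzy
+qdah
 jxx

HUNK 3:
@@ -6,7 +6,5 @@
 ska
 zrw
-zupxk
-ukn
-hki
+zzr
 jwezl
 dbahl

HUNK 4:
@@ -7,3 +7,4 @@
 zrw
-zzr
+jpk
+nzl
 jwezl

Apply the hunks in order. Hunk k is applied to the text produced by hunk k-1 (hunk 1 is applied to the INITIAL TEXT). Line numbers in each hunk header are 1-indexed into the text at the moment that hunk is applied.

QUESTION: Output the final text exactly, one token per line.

Hunk 1: at line 4 remove [smt,hbs,geymy] add [jxx,ska,zrw] -> 13 lines: jgayv klcjc epvow eekm jmpy jxx ska zrw zupxk ukn hki jwezl dbahl
Hunk 2: at line 2 remove [epvow,eekm,jmpy] add [wzy,qdah] -> 12 lines: jgayv klcjc wzy qdah jxx ska zrw zupxk ukn hki jwezl dbahl
Hunk 3: at line 6 remove [zupxk,ukn,hki] add [zzr] -> 10 lines: jgayv klcjc wzy qdah jxx ska zrw zzr jwezl dbahl
Hunk 4: at line 7 remove [zzr] add [jpk,nzl] -> 11 lines: jgayv klcjc wzy qdah jxx ska zrw jpk nzl jwezl dbahl

Answer: jgayv
klcjc
wzy
qdah
jxx
ska
zrw
jpk
nzl
jwezl
dbahl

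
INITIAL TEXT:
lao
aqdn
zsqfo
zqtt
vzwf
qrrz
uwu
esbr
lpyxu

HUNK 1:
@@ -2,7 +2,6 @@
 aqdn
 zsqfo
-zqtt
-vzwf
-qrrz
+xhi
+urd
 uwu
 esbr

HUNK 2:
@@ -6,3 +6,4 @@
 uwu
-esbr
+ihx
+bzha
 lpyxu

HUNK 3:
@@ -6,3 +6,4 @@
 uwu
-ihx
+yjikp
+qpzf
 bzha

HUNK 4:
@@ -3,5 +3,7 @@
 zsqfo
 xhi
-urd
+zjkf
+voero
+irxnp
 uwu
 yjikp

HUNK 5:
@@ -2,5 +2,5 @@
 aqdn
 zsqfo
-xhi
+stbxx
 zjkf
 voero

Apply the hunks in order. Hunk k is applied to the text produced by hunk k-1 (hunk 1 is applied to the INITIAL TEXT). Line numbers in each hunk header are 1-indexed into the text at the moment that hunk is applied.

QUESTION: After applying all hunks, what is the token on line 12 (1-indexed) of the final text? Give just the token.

Answer: lpyxu

Derivation:
Hunk 1: at line 2 remove [zqtt,vzwf,qrrz] add [xhi,urd] -> 8 lines: lao aqdn zsqfo xhi urd uwu esbr lpyxu
Hunk 2: at line 6 remove [esbr] add [ihx,bzha] -> 9 lines: lao aqdn zsqfo xhi urd uwu ihx bzha lpyxu
Hunk 3: at line 6 remove [ihx] add [yjikp,qpzf] -> 10 lines: lao aqdn zsqfo xhi urd uwu yjikp qpzf bzha lpyxu
Hunk 4: at line 3 remove [urd] add [zjkf,voero,irxnp] -> 12 lines: lao aqdn zsqfo xhi zjkf voero irxnp uwu yjikp qpzf bzha lpyxu
Hunk 5: at line 2 remove [xhi] add [stbxx] -> 12 lines: lao aqdn zsqfo stbxx zjkf voero irxnp uwu yjikp qpzf bzha lpyxu
Final line 12: lpyxu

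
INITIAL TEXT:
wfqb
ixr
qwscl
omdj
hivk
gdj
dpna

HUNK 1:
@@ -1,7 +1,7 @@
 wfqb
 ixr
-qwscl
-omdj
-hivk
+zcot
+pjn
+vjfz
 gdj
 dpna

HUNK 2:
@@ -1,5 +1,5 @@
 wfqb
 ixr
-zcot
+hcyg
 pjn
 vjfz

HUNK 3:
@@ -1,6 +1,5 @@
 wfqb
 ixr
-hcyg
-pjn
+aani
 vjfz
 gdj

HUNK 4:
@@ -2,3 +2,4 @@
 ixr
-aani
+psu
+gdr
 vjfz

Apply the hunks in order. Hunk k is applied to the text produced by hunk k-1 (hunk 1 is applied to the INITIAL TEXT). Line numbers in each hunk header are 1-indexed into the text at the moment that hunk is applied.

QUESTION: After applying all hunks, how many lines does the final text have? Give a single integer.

Hunk 1: at line 1 remove [qwscl,omdj,hivk] add [zcot,pjn,vjfz] -> 7 lines: wfqb ixr zcot pjn vjfz gdj dpna
Hunk 2: at line 1 remove [zcot] add [hcyg] -> 7 lines: wfqb ixr hcyg pjn vjfz gdj dpna
Hunk 3: at line 1 remove [hcyg,pjn] add [aani] -> 6 lines: wfqb ixr aani vjfz gdj dpna
Hunk 4: at line 2 remove [aani] add [psu,gdr] -> 7 lines: wfqb ixr psu gdr vjfz gdj dpna
Final line count: 7

Answer: 7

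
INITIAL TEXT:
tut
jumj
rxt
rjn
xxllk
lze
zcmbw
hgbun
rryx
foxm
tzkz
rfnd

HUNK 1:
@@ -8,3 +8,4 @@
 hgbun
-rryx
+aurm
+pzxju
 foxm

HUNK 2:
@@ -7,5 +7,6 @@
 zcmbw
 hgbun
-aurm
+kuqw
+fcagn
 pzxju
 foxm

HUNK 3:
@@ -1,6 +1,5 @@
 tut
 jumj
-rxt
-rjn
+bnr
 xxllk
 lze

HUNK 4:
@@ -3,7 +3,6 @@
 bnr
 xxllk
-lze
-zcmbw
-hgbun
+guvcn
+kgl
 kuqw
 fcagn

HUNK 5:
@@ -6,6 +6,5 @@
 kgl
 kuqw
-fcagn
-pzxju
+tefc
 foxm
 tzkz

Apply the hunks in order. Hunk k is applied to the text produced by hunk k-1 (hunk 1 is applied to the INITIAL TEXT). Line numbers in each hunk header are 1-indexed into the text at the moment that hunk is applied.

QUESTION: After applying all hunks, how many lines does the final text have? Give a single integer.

Answer: 11

Derivation:
Hunk 1: at line 8 remove [rryx] add [aurm,pzxju] -> 13 lines: tut jumj rxt rjn xxllk lze zcmbw hgbun aurm pzxju foxm tzkz rfnd
Hunk 2: at line 7 remove [aurm] add [kuqw,fcagn] -> 14 lines: tut jumj rxt rjn xxllk lze zcmbw hgbun kuqw fcagn pzxju foxm tzkz rfnd
Hunk 3: at line 1 remove [rxt,rjn] add [bnr] -> 13 lines: tut jumj bnr xxllk lze zcmbw hgbun kuqw fcagn pzxju foxm tzkz rfnd
Hunk 4: at line 3 remove [lze,zcmbw,hgbun] add [guvcn,kgl] -> 12 lines: tut jumj bnr xxllk guvcn kgl kuqw fcagn pzxju foxm tzkz rfnd
Hunk 5: at line 6 remove [fcagn,pzxju] add [tefc] -> 11 lines: tut jumj bnr xxllk guvcn kgl kuqw tefc foxm tzkz rfnd
Final line count: 11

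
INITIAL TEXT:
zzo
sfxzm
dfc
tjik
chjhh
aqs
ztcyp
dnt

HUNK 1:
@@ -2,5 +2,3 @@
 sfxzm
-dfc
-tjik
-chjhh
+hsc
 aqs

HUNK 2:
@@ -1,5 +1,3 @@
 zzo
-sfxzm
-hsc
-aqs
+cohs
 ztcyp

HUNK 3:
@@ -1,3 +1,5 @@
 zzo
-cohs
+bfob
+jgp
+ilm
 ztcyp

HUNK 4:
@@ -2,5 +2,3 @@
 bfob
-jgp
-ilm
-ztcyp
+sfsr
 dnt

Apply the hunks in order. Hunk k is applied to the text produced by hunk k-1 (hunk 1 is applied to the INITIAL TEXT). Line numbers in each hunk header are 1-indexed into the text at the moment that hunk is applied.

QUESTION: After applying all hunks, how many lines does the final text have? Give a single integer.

Answer: 4

Derivation:
Hunk 1: at line 2 remove [dfc,tjik,chjhh] add [hsc] -> 6 lines: zzo sfxzm hsc aqs ztcyp dnt
Hunk 2: at line 1 remove [sfxzm,hsc,aqs] add [cohs] -> 4 lines: zzo cohs ztcyp dnt
Hunk 3: at line 1 remove [cohs] add [bfob,jgp,ilm] -> 6 lines: zzo bfob jgp ilm ztcyp dnt
Hunk 4: at line 2 remove [jgp,ilm,ztcyp] add [sfsr] -> 4 lines: zzo bfob sfsr dnt
Final line count: 4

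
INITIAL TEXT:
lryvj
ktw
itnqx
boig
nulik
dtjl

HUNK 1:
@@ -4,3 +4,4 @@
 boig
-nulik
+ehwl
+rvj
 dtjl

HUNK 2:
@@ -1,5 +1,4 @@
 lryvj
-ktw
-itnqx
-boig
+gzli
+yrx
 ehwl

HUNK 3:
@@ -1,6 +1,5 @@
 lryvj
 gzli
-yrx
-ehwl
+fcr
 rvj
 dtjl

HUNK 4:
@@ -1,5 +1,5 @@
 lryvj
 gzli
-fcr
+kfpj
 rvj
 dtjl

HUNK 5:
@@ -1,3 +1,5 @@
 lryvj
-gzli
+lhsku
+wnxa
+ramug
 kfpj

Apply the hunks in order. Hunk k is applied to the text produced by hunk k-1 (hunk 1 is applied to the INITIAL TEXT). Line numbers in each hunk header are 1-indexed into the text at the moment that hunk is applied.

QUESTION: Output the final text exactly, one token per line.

Answer: lryvj
lhsku
wnxa
ramug
kfpj
rvj
dtjl

Derivation:
Hunk 1: at line 4 remove [nulik] add [ehwl,rvj] -> 7 lines: lryvj ktw itnqx boig ehwl rvj dtjl
Hunk 2: at line 1 remove [ktw,itnqx,boig] add [gzli,yrx] -> 6 lines: lryvj gzli yrx ehwl rvj dtjl
Hunk 3: at line 1 remove [yrx,ehwl] add [fcr] -> 5 lines: lryvj gzli fcr rvj dtjl
Hunk 4: at line 1 remove [fcr] add [kfpj] -> 5 lines: lryvj gzli kfpj rvj dtjl
Hunk 5: at line 1 remove [gzli] add [lhsku,wnxa,ramug] -> 7 lines: lryvj lhsku wnxa ramug kfpj rvj dtjl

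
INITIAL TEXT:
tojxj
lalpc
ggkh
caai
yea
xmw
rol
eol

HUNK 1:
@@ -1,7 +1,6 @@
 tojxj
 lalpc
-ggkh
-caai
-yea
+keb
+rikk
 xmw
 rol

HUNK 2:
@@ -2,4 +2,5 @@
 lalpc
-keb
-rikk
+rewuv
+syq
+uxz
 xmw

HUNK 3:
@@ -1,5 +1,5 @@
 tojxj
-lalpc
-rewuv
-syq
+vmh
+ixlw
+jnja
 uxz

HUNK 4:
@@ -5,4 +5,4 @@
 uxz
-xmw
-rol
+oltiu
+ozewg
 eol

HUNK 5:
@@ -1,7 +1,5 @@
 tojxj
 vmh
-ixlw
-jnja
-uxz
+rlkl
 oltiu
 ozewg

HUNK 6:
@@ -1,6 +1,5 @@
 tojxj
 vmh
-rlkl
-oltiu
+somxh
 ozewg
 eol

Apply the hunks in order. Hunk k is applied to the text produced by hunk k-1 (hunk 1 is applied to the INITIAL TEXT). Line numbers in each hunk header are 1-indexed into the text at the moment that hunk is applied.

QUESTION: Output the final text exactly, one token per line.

Answer: tojxj
vmh
somxh
ozewg
eol

Derivation:
Hunk 1: at line 1 remove [ggkh,caai,yea] add [keb,rikk] -> 7 lines: tojxj lalpc keb rikk xmw rol eol
Hunk 2: at line 2 remove [keb,rikk] add [rewuv,syq,uxz] -> 8 lines: tojxj lalpc rewuv syq uxz xmw rol eol
Hunk 3: at line 1 remove [lalpc,rewuv,syq] add [vmh,ixlw,jnja] -> 8 lines: tojxj vmh ixlw jnja uxz xmw rol eol
Hunk 4: at line 5 remove [xmw,rol] add [oltiu,ozewg] -> 8 lines: tojxj vmh ixlw jnja uxz oltiu ozewg eol
Hunk 5: at line 1 remove [ixlw,jnja,uxz] add [rlkl] -> 6 lines: tojxj vmh rlkl oltiu ozewg eol
Hunk 6: at line 1 remove [rlkl,oltiu] add [somxh] -> 5 lines: tojxj vmh somxh ozewg eol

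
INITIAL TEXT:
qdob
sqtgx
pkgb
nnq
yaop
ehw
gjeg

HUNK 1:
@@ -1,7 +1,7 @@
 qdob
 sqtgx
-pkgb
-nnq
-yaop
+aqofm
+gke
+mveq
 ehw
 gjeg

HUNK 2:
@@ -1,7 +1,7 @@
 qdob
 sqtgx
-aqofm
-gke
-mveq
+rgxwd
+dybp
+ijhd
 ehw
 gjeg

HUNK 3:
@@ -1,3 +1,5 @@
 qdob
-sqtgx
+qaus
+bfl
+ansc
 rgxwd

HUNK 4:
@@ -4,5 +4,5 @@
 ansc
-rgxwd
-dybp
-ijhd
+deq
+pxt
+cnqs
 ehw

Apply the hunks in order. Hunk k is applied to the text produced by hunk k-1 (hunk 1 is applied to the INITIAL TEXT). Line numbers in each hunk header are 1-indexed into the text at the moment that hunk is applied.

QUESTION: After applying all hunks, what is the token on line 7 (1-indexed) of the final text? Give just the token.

Answer: cnqs

Derivation:
Hunk 1: at line 1 remove [pkgb,nnq,yaop] add [aqofm,gke,mveq] -> 7 lines: qdob sqtgx aqofm gke mveq ehw gjeg
Hunk 2: at line 1 remove [aqofm,gke,mveq] add [rgxwd,dybp,ijhd] -> 7 lines: qdob sqtgx rgxwd dybp ijhd ehw gjeg
Hunk 3: at line 1 remove [sqtgx] add [qaus,bfl,ansc] -> 9 lines: qdob qaus bfl ansc rgxwd dybp ijhd ehw gjeg
Hunk 4: at line 4 remove [rgxwd,dybp,ijhd] add [deq,pxt,cnqs] -> 9 lines: qdob qaus bfl ansc deq pxt cnqs ehw gjeg
Final line 7: cnqs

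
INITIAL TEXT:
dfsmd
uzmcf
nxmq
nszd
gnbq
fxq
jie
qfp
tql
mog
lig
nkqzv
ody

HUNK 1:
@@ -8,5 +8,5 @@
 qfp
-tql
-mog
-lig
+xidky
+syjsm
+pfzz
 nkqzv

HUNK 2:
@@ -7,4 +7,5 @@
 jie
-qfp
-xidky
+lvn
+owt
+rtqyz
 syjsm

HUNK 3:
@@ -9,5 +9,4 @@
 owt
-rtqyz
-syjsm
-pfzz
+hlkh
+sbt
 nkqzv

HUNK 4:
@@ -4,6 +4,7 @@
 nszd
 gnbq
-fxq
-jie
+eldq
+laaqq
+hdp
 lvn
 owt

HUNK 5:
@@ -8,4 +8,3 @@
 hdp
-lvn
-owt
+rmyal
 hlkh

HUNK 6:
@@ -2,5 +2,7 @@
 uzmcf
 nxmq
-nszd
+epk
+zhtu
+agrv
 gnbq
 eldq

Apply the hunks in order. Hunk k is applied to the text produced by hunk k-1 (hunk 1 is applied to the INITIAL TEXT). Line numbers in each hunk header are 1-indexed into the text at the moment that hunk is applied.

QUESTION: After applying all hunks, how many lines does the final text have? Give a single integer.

Answer: 15

Derivation:
Hunk 1: at line 8 remove [tql,mog,lig] add [xidky,syjsm,pfzz] -> 13 lines: dfsmd uzmcf nxmq nszd gnbq fxq jie qfp xidky syjsm pfzz nkqzv ody
Hunk 2: at line 7 remove [qfp,xidky] add [lvn,owt,rtqyz] -> 14 lines: dfsmd uzmcf nxmq nszd gnbq fxq jie lvn owt rtqyz syjsm pfzz nkqzv ody
Hunk 3: at line 9 remove [rtqyz,syjsm,pfzz] add [hlkh,sbt] -> 13 lines: dfsmd uzmcf nxmq nszd gnbq fxq jie lvn owt hlkh sbt nkqzv ody
Hunk 4: at line 4 remove [fxq,jie] add [eldq,laaqq,hdp] -> 14 lines: dfsmd uzmcf nxmq nszd gnbq eldq laaqq hdp lvn owt hlkh sbt nkqzv ody
Hunk 5: at line 8 remove [lvn,owt] add [rmyal] -> 13 lines: dfsmd uzmcf nxmq nszd gnbq eldq laaqq hdp rmyal hlkh sbt nkqzv ody
Hunk 6: at line 2 remove [nszd] add [epk,zhtu,agrv] -> 15 lines: dfsmd uzmcf nxmq epk zhtu agrv gnbq eldq laaqq hdp rmyal hlkh sbt nkqzv ody
Final line count: 15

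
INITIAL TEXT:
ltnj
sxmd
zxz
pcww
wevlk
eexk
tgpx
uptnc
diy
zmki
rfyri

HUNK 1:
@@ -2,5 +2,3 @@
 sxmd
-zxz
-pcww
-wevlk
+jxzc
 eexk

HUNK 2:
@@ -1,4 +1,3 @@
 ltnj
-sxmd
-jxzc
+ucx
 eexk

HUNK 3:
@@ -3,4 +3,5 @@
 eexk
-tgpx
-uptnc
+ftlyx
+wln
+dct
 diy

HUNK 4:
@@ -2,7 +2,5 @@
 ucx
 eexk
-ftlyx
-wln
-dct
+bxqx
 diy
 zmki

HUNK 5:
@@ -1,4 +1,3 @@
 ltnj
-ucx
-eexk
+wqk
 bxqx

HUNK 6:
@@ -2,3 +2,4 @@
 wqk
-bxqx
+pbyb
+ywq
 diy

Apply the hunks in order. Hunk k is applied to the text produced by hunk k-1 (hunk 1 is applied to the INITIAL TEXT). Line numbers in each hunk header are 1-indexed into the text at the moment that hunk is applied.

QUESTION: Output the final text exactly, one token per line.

Hunk 1: at line 2 remove [zxz,pcww,wevlk] add [jxzc] -> 9 lines: ltnj sxmd jxzc eexk tgpx uptnc diy zmki rfyri
Hunk 2: at line 1 remove [sxmd,jxzc] add [ucx] -> 8 lines: ltnj ucx eexk tgpx uptnc diy zmki rfyri
Hunk 3: at line 3 remove [tgpx,uptnc] add [ftlyx,wln,dct] -> 9 lines: ltnj ucx eexk ftlyx wln dct diy zmki rfyri
Hunk 4: at line 2 remove [ftlyx,wln,dct] add [bxqx] -> 7 lines: ltnj ucx eexk bxqx diy zmki rfyri
Hunk 5: at line 1 remove [ucx,eexk] add [wqk] -> 6 lines: ltnj wqk bxqx diy zmki rfyri
Hunk 6: at line 2 remove [bxqx] add [pbyb,ywq] -> 7 lines: ltnj wqk pbyb ywq diy zmki rfyri

Answer: ltnj
wqk
pbyb
ywq
diy
zmki
rfyri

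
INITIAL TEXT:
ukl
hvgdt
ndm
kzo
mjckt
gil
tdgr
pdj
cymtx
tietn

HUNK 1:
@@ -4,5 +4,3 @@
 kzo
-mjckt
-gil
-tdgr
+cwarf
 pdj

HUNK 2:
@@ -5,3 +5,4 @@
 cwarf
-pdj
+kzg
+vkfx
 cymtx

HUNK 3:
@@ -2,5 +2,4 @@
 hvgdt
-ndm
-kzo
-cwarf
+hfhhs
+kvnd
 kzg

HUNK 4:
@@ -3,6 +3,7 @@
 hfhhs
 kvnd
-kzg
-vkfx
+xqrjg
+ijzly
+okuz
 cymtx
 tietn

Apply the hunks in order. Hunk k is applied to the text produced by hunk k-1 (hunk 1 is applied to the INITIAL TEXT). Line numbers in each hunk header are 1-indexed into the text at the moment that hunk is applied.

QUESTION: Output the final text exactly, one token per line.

Hunk 1: at line 4 remove [mjckt,gil,tdgr] add [cwarf] -> 8 lines: ukl hvgdt ndm kzo cwarf pdj cymtx tietn
Hunk 2: at line 5 remove [pdj] add [kzg,vkfx] -> 9 lines: ukl hvgdt ndm kzo cwarf kzg vkfx cymtx tietn
Hunk 3: at line 2 remove [ndm,kzo,cwarf] add [hfhhs,kvnd] -> 8 lines: ukl hvgdt hfhhs kvnd kzg vkfx cymtx tietn
Hunk 4: at line 3 remove [kzg,vkfx] add [xqrjg,ijzly,okuz] -> 9 lines: ukl hvgdt hfhhs kvnd xqrjg ijzly okuz cymtx tietn

Answer: ukl
hvgdt
hfhhs
kvnd
xqrjg
ijzly
okuz
cymtx
tietn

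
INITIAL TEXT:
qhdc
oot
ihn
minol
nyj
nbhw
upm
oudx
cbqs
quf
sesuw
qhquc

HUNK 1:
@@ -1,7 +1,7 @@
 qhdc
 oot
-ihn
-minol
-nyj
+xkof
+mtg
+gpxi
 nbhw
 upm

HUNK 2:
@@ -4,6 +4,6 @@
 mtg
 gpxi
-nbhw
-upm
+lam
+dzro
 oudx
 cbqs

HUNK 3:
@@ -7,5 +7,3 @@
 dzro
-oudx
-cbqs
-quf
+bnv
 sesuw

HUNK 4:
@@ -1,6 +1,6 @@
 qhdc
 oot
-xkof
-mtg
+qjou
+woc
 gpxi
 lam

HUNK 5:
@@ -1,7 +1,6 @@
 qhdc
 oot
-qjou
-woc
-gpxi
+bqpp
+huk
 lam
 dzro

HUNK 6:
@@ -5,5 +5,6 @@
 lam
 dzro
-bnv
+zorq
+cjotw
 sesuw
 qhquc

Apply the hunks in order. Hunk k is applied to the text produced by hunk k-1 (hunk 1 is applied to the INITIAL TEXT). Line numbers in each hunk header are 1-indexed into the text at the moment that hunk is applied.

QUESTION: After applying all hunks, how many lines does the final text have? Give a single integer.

Answer: 10

Derivation:
Hunk 1: at line 1 remove [ihn,minol,nyj] add [xkof,mtg,gpxi] -> 12 lines: qhdc oot xkof mtg gpxi nbhw upm oudx cbqs quf sesuw qhquc
Hunk 2: at line 4 remove [nbhw,upm] add [lam,dzro] -> 12 lines: qhdc oot xkof mtg gpxi lam dzro oudx cbqs quf sesuw qhquc
Hunk 3: at line 7 remove [oudx,cbqs,quf] add [bnv] -> 10 lines: qhdc oot xkof mtg gpxi lam dzro bnv sesuw qhquc
Hunk 4: at line 1 remove [xkof,mtg] add [qjou,woc] -> 10 lines: qhdc oot qjou woc gpxi lam dzro bnv sesuw qhquc
Hunk 5: at line 1 remove [qjou,woc,gpxi] add [bqpp,huk] -> 9 lines: qhdc oot bqpp huk lam dzro bnv sesuw qhquc
Hunk 6: at line 5 remove [bnv] add [zorq,cjotw] -> 10 lines: qhdc oot bqpp huk lam dzro zorq cjotw sesuw qhquc
Final line count: 10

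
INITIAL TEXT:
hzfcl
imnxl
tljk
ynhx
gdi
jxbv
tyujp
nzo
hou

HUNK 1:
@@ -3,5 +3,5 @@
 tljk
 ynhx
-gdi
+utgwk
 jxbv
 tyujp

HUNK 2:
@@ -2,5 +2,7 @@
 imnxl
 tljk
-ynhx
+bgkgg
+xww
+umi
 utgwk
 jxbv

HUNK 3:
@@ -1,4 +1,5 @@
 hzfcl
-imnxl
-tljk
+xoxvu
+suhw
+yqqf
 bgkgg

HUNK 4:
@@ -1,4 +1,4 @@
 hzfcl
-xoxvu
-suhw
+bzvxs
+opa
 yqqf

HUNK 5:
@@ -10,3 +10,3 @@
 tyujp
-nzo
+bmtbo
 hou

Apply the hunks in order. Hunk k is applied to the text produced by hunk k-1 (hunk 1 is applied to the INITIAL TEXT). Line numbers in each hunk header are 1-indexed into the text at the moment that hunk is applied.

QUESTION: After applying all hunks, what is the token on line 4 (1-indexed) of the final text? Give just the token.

Hunk 1: at line 3 remove [gdi] add [utgwk] -> 9 lines: hzfcl imnxl tljk ynhx utgwk jxbv tyujp nzo hou
Hunk 2: at line 2 remove [ynhx] add [bgkgg,xww,umi] -> 11 lines: hzfcl imnxl tljk bgkgg xww umi utgwk jxbv tyujp nzo hou
Hunk 3: at line 1 remove [imnxl,tljk] add [xoxvu,suhw,yqqf] -> 12 lines: hzfcl xoxvu suhw yqqf bgkgg xww umi utgwk jxbv tyujp nzo hou
Hunk 4: at line 1 remove [xoxvu,suhw] add [bzvxs,opa] -> 12 lines: hzfcl bzvxs opa yqqf bgkgg xww umi utgwk jxbv tyujp nzo hou
Hunk 5: at line 10 remove [nzo] add [bmtbo] -> 12 lines: hzfcl bzvxs opa yqqf bgkgg xww umi utgwk jxbv tyujp bmtbo hou
Final line 4: yqqf

Answer: yqqf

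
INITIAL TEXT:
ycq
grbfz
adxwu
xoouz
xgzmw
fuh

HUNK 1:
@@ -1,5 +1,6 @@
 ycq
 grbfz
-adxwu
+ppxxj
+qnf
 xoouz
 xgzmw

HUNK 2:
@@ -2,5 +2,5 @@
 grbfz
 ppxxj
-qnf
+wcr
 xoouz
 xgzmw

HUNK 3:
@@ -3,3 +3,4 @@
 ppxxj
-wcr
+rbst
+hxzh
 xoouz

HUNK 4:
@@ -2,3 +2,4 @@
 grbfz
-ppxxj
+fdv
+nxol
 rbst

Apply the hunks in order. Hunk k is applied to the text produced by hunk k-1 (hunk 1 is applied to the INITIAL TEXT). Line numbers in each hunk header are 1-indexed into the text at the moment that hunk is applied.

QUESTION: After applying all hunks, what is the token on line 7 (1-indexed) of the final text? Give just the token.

Hunk 1: at line 1 remove [adxwu] add [ppxxj,qnf] -> 7 lines: ycq grbfz ppxxj qnf xoouz xgzmw fuh
Hunk 2: at line 2 remove [qnf] add [wcr] -> 7 lines: ycq grbfz ppxxj wcr xoouz xgzmw fuh
Hunk 3: at line 3 remove [wcr] add [rbst,hxzh] -> 8 lines: ycq grbfz ppxxj rbst hxzh xoouz xgzmw fuh
Hunk 4: at line 2 remove [ppxxj] add [fdv,nxol] -> 9 lines: ycq grbfz fdv nxol rbst hxzh xoouz xgzmw fuh
Final line 7: xoouz

Answer: xoouz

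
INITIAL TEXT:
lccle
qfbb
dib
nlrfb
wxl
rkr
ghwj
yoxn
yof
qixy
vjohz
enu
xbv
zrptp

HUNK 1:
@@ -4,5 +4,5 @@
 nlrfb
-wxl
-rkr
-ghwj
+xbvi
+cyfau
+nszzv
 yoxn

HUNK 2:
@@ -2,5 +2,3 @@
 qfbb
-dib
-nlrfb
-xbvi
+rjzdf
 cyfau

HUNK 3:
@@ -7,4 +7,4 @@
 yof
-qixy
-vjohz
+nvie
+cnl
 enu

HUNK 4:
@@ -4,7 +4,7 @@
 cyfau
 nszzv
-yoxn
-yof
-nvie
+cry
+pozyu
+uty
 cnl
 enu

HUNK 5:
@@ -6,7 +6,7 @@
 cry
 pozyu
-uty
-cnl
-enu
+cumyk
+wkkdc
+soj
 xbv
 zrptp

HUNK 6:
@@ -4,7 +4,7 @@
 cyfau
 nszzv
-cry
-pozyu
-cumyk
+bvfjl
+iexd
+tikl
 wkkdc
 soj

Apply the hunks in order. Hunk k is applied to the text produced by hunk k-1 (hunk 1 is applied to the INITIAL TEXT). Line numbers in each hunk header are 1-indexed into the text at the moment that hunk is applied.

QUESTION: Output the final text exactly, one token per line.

Hunk 1: at line 4 remove [wxl,rkr,ghwj] add [xbvi,cyfau,nszzv] -> 14 lines: lccle qfbb dib nlrfb xbvi cyfau nszzv yoxn yof qixy vjohz enu xbv zrptp
Hunk 2: at line 2 remove [dib,nlrfb,xbvi] add [rjzdf] -> 12 lines: lccle qfbb rjzdf cyfau nszzv yoxn yof qixy vjohz enu xbv zrptp
Hunk 3: at line 7 remove [qixy,vjohz] add [nvie,cnl] -> 12 lines: lccle qfbb rjzdf cyfau nszzv yoxn yof nvie cnl enu xbv zrptp
Hunk 4: at line 4 remove [yoxn,yof,nvie] add [cry,pozyu,uty] -> 12 lines: lccle qfbb rjzdf cyfau nszzv cry pozyu uty cnl enu xbv zrptp
Hunk 5: at line 6 remove [uty,cnl,enu] add [cumyk,wkkdc,soj] -> 12 lines: lccle qfbb rjzdf cyfau nszzv cry pozyu cumyk wkkdc soj xbv zrptp
Hunk 6: at line 4 remove [cry,pozyu,cumyk] add [bvfjl,iexd,tikl] -> 12 lines: lccle qfbb rjzdf cyfau nszzv bvfjl iexd tikl wkkdc soj xbv zrptp

Answer: lccle
qfbb
rjzdf
cyfau
nszzv
bvfjl
iexd
tikl
wkkdc
soj
xbv
zrptp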